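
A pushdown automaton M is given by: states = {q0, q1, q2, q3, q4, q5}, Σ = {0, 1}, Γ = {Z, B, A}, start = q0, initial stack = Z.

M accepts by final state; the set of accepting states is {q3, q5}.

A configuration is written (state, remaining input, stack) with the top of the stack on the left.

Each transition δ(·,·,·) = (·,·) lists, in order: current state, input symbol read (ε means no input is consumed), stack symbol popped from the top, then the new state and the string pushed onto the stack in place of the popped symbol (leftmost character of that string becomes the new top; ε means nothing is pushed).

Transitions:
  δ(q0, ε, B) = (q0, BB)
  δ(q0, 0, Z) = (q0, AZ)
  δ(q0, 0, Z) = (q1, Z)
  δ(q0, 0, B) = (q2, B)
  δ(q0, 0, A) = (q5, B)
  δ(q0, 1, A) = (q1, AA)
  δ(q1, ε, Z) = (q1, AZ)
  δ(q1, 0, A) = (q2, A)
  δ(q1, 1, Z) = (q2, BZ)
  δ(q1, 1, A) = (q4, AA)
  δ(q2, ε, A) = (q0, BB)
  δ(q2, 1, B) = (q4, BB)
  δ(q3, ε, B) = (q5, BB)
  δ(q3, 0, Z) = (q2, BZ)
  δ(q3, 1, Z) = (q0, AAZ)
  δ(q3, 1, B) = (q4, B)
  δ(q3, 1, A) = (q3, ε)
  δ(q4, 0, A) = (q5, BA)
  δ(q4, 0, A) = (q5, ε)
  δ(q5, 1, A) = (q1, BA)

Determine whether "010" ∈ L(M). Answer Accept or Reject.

One accepting computation: (q0, 010, Z) ⊢ (q1, 10, Z) ⊢ (q1, 10, AZ) ⊢ (q4, 0, AAZ) ⊢ (q5, ε, BAAZ)
All input consumed and state q5 ∈ F.

Accept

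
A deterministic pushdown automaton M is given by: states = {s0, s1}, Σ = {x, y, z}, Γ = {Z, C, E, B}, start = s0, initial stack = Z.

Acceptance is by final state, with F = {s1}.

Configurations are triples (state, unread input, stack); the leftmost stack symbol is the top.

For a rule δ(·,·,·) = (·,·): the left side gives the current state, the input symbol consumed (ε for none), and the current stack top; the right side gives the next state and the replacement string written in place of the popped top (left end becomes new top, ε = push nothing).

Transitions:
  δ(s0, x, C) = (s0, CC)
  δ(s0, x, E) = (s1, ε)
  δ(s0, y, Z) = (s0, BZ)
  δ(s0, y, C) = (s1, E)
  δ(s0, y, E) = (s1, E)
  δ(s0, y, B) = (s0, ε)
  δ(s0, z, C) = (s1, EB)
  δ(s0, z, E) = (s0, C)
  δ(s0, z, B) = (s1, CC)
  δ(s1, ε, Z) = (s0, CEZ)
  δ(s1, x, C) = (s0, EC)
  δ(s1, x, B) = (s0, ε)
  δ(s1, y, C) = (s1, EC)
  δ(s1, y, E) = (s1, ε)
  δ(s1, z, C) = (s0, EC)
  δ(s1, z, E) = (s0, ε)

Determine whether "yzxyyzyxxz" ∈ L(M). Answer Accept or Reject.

(s0, yzxyyzyxxz, Z) ⊢ (s0, zxyyzyxxz, BZ) ⊢ (s1, xyyzyxxz, CCZ) ⊢ (s0, yyzyxxz, ECCZ) ⊢ (s1, yzyxxz, ECCZ) ⊢ (s1, zyxxz, CCZ) ⊢ (s0, yxxz, ECCZ) ⊢ (s1, xxz, ECCZ)
No transition applies at (s1, xxz, ECCZ); input not fully consumed.

Reject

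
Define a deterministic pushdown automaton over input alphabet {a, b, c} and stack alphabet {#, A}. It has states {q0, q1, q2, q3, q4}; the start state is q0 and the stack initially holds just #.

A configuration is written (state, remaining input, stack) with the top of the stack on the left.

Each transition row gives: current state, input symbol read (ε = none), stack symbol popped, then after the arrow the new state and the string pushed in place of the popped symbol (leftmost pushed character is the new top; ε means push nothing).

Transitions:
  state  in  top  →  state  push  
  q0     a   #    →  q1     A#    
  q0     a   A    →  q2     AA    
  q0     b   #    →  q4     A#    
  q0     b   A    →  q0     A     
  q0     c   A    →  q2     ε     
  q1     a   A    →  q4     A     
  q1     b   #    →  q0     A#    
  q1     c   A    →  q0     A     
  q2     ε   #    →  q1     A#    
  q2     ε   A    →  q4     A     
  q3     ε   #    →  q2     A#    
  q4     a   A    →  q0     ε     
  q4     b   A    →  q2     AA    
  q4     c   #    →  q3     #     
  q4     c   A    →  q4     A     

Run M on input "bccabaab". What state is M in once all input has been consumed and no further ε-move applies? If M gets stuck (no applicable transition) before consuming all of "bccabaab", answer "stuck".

(q0, bccabaab, #)
  read b, top #: go to q4, push A# → (q4, ccabaab, A#)
  read c, top A: go to q4, push A → (q4, cabaab, A#)
  read c, top A: go to q4, push A → (q4, abaab, A#)
  read a, top A: go to q0, push ε → (q0, baab, #)
  read b, top #: go to q4, push A# → (q4, aab, A#)
  read a, top A: go to q0, push ε → (q0, ab, #)
  read a, top #: go to q1, push A# → (q1, b, A#)
No transition for (q1, b, top A); M blocks with input b remaining.

stuck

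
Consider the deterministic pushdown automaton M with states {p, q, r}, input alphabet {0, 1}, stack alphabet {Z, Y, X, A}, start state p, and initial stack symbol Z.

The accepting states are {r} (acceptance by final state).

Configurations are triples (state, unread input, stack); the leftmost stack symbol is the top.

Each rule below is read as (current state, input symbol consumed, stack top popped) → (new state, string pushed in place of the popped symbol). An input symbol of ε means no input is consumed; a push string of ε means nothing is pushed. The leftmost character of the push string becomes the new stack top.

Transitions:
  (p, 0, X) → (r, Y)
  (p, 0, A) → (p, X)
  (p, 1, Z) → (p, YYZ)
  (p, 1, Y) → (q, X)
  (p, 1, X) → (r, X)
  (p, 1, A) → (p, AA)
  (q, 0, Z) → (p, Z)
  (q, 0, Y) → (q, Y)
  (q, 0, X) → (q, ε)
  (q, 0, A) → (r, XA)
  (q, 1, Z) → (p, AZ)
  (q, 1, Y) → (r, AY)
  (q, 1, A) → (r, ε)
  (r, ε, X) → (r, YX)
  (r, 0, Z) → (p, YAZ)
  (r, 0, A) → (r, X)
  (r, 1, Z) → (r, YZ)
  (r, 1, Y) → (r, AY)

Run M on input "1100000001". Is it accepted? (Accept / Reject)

Accept

(p, 1100000001, Z)
  read 1, top Z: go to p, push YYZ → (p, 100000001, YYZ)
  read 1, top Y: go to q, push X → (q, 00000001, XYZ)
  read 0, top X: go to q, push ε → (q, 0000001, YZ)
  read 0, top Y: go to q, push Y → (q, 000001, YZ)
  read 0, top Y: go to q, push Y → (q, 00001, YZ)
  read 0, top Y: go to q, push Y → (q, 0001, YZ)
  read 0, top Y: go to q, push Y → (q, 001, YZ)
  read 0, top Y: go to q, push Y → (q, 01, YZ)
  read 0, top Y: go to q, push Y → (q, 1, YZ)
  read 1, top Y: go to r, push AY → (r, ε, AYZ)
All input consumed; state r ∈ F.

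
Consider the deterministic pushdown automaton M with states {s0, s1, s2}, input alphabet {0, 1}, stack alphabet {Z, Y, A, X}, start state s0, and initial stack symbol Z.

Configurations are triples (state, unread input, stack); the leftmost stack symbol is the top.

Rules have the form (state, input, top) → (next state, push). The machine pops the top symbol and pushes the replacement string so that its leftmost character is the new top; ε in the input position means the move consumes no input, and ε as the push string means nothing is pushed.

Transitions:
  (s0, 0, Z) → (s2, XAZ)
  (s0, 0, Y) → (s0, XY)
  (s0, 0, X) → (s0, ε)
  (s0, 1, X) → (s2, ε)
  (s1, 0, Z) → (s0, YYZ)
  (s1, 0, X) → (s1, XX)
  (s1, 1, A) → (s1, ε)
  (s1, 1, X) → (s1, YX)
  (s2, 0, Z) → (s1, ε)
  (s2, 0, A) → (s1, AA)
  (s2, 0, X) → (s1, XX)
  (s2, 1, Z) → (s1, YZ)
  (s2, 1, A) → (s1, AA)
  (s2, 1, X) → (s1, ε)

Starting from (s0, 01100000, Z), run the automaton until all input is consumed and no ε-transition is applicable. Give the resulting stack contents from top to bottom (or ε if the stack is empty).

(s0, 01100000, Z)
  read 0, top Z: go to s2, push XAZ → (s2, 1100000, XAZ)
  read 1, top X: go to s1, push ε → (s1, 100000, AZ)
  read 1, top A: go to s1, push ε → (s1, 00000, Z)
  read 0, top Z: go to s0, push YYZ → (s0, 0000, YYZ)
  read 0, top Y: go to s0, push XY → (s0, 000, XYYZ)
  read 0, top X: go to s0, push ε → (s0, 00, YYZ)
  read 0, top Y: go to s0, push XY → (s0, 0, XYYZ)
  read 0, top X: go to s0, push ε → (s0, ε, YYZ)
All input consumed in state s0 with stack YYZ.

YYZ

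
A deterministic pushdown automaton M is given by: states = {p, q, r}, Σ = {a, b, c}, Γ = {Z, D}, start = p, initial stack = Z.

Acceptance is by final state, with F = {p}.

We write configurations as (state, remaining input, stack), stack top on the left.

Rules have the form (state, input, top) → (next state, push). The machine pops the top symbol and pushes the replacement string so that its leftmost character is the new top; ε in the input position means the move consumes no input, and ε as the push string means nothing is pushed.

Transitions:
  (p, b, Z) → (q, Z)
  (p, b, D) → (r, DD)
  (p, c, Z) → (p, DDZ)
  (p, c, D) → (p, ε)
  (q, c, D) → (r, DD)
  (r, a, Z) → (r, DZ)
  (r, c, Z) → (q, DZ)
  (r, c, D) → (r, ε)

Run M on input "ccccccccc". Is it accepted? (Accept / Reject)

Accept

(p, ccccccccc, Z)
  read c, top Z: go to p, push DDZ → (p, cccccccc, DDZ)
  read c, top D: go to p, push ε → (p, ccccccc, DZ)
  read c, top D: go to p, push ε → (p, cccccc, Z)
  read c, top Z: go to p, push DDZ → (p, ccccc, DDZ)
  read c, top D: go to p, push ε → (p, cccc, DZ)
  read c, top D: go to p, push ε → (p, ccc, Z)
  read c, top Z: go to p, push DDZ → (p, cc, DDZ)
  read c, top D: go to p, push ε → (p, c, DZ)
  read c, top D: go to p, push ε → (p, ε, Z)
All input consumed; state p ∈ F.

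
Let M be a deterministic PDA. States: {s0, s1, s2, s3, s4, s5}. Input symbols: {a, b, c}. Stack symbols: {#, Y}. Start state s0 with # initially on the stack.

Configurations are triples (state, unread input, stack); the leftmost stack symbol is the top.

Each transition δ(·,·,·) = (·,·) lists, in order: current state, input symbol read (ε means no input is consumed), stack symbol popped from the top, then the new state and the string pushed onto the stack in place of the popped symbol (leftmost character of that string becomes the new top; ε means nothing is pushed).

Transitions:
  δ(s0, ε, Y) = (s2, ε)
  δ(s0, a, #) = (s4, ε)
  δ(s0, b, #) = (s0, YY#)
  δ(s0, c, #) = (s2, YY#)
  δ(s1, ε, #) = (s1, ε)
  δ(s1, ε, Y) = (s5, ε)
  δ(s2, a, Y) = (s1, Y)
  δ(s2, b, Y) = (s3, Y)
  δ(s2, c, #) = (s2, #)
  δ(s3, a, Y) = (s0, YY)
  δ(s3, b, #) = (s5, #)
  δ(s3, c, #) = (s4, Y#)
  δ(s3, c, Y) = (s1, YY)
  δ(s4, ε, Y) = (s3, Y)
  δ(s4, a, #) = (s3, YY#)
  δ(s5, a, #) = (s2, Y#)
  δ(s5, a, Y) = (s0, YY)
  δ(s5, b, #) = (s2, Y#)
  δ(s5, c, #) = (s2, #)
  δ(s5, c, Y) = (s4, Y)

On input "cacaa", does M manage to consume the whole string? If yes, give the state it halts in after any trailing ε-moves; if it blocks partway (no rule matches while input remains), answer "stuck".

s5

(s0, cacaa, #)
  read c, top #: go to s2, push YY# → (s2, acaa, YY#)
  read a, top Y: go to s1, push Y → (s1, caa, YY#)
  ε-move, top Y: go to s5, push ε → (s5, caa, Y#)
  read c, top Y: go to s4, push Y → (s4, aa, Y#)
  ε-move, top Y: go to s3, push Y → (s3, aa, Y#)
  read a, top Y: go to s0, push YY → (s0, a, YY#)
  ε-move, top Y: go to s2, push ε → (s2, a, Y#)
  read a, top Y: go to s1, push Y → (s1, ε, Y#)
  ε-move, top Y: go to s5, push ε → (s5, ε, #)
All input consumed; M is in state s5.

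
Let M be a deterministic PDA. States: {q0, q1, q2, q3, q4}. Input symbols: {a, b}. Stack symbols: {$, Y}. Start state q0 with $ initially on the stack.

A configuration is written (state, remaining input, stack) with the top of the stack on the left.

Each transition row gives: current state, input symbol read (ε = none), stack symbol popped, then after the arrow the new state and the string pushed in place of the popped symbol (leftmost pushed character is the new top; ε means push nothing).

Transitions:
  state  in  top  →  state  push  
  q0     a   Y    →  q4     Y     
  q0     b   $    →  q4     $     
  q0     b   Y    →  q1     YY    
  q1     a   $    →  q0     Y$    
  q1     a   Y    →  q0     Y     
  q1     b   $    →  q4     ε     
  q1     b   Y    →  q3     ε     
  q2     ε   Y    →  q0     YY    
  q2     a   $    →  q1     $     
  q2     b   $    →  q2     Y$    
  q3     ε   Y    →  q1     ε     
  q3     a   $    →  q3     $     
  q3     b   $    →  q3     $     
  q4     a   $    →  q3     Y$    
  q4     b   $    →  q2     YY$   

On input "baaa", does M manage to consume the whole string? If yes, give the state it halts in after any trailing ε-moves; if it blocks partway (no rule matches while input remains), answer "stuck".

(q0, baaa, $)
  read b, top $: go to q4, push $ → (q4, aaa, $)
  read a, top $: go to q3, push Y$ → (q3, aa, Y$)
  ε-move, top Y: go to q1, push ε → (q1, aa, $)
  read a, top $: go to q0, push Y$ → (q0, a, Y$)
  read a, top Y: go to q4, push Y → (q4, ε, Y$)
All input consumed; M is in state q4.

q4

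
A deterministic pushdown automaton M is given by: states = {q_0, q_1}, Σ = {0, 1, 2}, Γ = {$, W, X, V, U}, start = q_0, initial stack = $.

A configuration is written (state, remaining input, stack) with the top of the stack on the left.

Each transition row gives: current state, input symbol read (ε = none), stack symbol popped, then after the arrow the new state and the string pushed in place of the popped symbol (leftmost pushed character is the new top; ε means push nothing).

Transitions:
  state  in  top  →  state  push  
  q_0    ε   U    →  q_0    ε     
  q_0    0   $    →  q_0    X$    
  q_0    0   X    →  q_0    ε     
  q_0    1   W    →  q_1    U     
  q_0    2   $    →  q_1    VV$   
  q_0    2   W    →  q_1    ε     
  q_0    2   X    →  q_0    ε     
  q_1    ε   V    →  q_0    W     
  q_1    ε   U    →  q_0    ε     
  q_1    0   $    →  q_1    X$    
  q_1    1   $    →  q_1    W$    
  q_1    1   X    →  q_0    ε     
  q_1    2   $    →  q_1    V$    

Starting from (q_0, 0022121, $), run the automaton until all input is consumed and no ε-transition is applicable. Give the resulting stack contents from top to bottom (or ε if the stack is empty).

V$

(q_0, 0022121, $)
  read 0, top $: go to q_0, push X$ → (q_0, 022121, X$)
  read 0, top X: go to q_0, push ε → (q_0, 22121, $)
  read 2, top $: go to q_1, push VV$ → (q_1, 2121, VV$)
  ε-move, top V: go to q_0, push W → (q_0, 2121, WV$)
  read 2, top W: go to q_1, push ε → (q_1, 121, V$)
  ε-move, top V: go to q_0, push W → (q_0, 121, W$)
  read 1, top W: go to q_1, push U → (q_1, 21, U$)
  ε-move, top U: go to q_0, push ε → (q_0, 21, $)
  read 2, top $: go to q_1, push VV$ → (q_1, 1, VV$)
  ε-move, top V: go to q_0, push W → (q_0, 1, WV$)
  read 1, top W: go to q_1, push U → (q_1, ε, UV$)
  ε-move, top U: go to q_0, push ε → (q_0, ε, V$)
All input consumed in state q_0 with stack V$.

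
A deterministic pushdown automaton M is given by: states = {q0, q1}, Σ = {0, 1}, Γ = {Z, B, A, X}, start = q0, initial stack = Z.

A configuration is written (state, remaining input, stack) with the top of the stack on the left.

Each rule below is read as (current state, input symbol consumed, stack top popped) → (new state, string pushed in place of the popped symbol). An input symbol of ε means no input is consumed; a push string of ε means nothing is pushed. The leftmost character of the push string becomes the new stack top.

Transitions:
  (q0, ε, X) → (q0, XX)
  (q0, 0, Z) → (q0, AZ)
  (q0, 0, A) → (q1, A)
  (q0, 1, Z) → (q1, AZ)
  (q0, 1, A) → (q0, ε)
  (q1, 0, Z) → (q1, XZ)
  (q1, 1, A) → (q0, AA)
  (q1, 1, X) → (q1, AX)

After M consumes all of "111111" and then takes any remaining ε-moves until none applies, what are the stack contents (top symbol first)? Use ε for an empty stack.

AAZ

(q0, 111111, Z)
  read 1, top Z: go to q1, push AZ → (q1, 11111, AZ)
  read 1, top A: go to q0, push AA → (q0, 1111, AAZ)
  read 1, top A: go to q0, push ε → (q0, 111, AZ)
  read 1, top A: go to q0, push ε → (q0, 11, Z)
  read 1, top Z: go to q1, push AZ → (q1, 1, AZ)
  read 1, top A: go to q0, push AA → (q0, ε, AAZ)
All input consumed in state q0 with stack AAZ.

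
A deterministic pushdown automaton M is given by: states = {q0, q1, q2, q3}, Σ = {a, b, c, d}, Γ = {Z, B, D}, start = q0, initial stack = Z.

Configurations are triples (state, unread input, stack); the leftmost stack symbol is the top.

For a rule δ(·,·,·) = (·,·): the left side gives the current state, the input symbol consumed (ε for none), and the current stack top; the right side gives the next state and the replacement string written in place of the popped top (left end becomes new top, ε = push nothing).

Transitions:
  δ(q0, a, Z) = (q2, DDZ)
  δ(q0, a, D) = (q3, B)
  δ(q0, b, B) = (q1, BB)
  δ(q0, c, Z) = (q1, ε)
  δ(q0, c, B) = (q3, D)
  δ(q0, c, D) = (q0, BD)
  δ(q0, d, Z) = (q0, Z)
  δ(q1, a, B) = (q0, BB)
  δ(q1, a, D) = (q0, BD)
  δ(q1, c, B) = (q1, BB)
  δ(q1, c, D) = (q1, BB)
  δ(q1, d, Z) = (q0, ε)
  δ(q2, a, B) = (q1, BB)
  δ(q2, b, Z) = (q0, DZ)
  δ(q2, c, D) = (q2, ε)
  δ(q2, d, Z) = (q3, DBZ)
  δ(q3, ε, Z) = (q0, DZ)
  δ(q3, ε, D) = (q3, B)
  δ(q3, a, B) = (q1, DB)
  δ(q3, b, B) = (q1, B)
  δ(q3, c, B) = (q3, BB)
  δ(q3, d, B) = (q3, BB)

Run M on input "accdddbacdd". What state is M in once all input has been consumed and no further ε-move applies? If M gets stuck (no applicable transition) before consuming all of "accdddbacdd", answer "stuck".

q3

(q0, accdddbacdd, Z)
  read a, top Z: go to q2, push DDZ → (q2, ccdddbacdd, DDZ)
  read c, top D: go to q2, push ε → (q2, cdddbacdd, DZ)
  read c, top D: go to q2, push ε → (q2, dddbacdd, Z)
  read d, top Z: go to q3, push DBZ → (q3, ddbacdd, DBZ)
  ε-move, top D: go to q3, push B → (q3, ddbacdd, BBZ)
  read d, top B: go to q3, push BB → (q3, dbacdd, BBBZ)
  read d, top B: go to q3, push BB → (q3, bacdd, BBBBZ)
  read b, top B: go to q1, push B → (q1, acdd, BBBBZ)
  read a, top B: go to q0, push BB → (q0, cdd, BBBBBZ)
  read c, top B: go to q3, push D → (q3, dd, DBBBBZ)
  ε-move, top D: go to q3, push B → (q3, dd, BBBBBZ)
  read d, top B: go to q3, push BB → (q3, d, BBBBBBZ)
  read d, top B: go to q3, push BB → (q3, ε, BBBBBBBZ)
All input consumed; M is in state q3.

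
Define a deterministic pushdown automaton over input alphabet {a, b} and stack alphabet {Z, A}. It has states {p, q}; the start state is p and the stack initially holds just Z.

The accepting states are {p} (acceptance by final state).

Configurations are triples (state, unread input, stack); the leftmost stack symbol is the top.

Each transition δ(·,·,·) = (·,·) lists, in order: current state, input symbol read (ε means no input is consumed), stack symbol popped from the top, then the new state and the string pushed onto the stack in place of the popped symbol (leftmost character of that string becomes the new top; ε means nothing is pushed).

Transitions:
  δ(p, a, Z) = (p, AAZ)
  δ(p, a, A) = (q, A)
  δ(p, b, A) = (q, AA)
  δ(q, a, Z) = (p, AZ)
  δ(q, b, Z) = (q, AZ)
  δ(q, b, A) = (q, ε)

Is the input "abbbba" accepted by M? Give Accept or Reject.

(p, abbbba, Z) ⊢ (p, bbbba, AAZ) ⊢ (q, bbba, AAAZ) ⊢ (q, bba, AAZ) ⊢ (q, ba, AZ) ⊢ (q, a, Z) ⊢ (p, ε, AZ)
All input consumed; state p ∈ F.

Accept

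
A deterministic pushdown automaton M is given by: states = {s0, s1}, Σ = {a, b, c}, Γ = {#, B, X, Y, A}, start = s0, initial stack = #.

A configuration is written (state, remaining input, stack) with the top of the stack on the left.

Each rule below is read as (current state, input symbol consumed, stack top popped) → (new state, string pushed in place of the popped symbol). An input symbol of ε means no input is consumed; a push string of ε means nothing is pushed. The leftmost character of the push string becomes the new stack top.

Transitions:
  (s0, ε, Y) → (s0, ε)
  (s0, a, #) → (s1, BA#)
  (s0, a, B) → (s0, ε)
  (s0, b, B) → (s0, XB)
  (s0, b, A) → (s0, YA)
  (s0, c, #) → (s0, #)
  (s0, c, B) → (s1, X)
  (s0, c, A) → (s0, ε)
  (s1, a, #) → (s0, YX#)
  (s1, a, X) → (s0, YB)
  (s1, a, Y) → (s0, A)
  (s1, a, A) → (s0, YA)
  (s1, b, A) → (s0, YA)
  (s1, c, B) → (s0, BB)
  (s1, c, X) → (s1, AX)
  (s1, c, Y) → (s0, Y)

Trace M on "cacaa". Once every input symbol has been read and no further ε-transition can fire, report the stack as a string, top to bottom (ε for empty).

(s0, cacaa, #)
  read c, top #: go to s0, push # → (s0, acaa, #)
  read a, top #: go to s1, push BA# → (s1, caa, BA#)
  read c, top B: go to s0, push BB → (s0, aa, BBA#)
  read a, top B: go to s0, push ε → (s0, a, BA#)
  read a, top B: go to s0, push ε → (s0, ε, A#)
All input consumed in state s0 with stack A#.

A#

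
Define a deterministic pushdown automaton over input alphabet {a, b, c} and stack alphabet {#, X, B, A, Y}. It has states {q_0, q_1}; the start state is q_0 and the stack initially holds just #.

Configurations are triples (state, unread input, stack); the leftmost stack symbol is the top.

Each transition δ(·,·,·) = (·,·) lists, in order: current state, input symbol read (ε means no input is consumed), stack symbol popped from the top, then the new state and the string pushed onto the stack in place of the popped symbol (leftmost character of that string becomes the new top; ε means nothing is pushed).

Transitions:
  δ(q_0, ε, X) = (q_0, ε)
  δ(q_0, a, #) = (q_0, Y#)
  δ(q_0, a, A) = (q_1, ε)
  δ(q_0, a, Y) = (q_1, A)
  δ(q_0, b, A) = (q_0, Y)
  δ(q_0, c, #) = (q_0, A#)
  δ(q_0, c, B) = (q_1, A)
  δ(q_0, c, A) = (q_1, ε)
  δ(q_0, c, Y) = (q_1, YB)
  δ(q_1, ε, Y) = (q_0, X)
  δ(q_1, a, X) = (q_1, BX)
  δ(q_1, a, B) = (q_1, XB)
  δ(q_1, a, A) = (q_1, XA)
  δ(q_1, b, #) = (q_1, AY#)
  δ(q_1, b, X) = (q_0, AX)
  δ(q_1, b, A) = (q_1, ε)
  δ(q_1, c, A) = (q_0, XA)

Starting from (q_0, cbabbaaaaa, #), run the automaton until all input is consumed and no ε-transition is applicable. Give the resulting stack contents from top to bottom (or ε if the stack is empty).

XBXBXAY#

(q_0, cbabbaaaaa, #)
  read c, top #: go to q_0, push A# → (q_0, babbaaaaa, A#)
  read b, top A: go to q_0, push Y → (q_0, abbaaaaa, Y#)
  read a, top Y: go to q_1, push A → (q_1, bbaaaaa, A#)
  read b, top A: go to q_1, push ε → (q_1, baaaaa, #)
  read b, top #: go to q_1, push AY# → (q_1, aaaaa, AY#)
  read a, top A: go to q_1, push XA → (q_1, aaaa, XAY#)
  read a, top X: go to q_1, push BX → (q_1, aaa, BXAY#)
  read a, top B: go to q_1, push XB → (q_1, aa, XBXAY#)
  read a, top X: go to q_1, push BX → (q_1, a, BXBXAY#)
  read a, top B: go to q_1, push XB → (q_1, ε, XBXBXAY#)
All input consumed in state q_1 with stack XBXBXAY#.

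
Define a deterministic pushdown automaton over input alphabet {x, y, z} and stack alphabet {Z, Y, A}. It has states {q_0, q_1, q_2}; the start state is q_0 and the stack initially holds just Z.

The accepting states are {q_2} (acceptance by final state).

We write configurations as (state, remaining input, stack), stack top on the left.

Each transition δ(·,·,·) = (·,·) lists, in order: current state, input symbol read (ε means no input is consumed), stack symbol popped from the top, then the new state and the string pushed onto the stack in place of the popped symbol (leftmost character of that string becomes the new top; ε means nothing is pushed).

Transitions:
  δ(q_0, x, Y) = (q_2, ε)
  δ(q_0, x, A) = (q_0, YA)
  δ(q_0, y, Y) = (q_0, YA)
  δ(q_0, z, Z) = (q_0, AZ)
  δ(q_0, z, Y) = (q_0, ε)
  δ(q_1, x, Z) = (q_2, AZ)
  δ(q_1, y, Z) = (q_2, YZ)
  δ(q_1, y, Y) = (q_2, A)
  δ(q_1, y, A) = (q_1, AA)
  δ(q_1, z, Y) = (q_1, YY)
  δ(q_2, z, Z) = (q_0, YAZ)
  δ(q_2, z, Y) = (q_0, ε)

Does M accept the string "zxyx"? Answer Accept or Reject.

(q_0, zxyx, Z)
  read z, top Z: go to q_0, push AZ → (q_0, xyx, AZ)
  read x, top A: go to q_0, push YA → (q_0, yx, YAZ)
  read y, top Y: go to q_0, push YA → (q_0, x, YAAZ)
  read x, top Y: go to q_2, push ε → (q_2, ε, AAZ)
All input consumed; state q_2 ∈ F.

Accept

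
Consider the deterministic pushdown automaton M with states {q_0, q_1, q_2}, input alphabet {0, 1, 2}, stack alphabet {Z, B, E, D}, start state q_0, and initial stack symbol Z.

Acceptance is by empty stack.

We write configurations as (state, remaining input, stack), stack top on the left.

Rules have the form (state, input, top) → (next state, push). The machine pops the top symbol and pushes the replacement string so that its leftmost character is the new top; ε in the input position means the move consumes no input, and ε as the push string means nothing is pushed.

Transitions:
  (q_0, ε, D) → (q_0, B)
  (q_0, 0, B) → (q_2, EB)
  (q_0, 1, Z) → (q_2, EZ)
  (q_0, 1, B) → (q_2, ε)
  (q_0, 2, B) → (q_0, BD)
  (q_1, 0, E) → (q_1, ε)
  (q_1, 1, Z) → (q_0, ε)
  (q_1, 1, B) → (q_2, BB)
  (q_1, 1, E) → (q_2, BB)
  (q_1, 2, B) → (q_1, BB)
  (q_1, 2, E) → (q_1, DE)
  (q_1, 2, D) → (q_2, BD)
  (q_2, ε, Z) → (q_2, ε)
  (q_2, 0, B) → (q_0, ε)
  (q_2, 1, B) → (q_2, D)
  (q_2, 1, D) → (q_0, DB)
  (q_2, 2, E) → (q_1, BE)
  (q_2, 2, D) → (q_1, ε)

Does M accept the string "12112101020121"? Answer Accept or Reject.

(q_0, 12112101020121, Z)
  read 1, top Z: go to q_2, push EZ → (q_2, 2112101020121, EZ)
  read 2, top E: go to q_1, push BE → (q_1, 112101020121, BEZ)
  read 1, top B: go to q_2, push BB → (q_2, 12101020121, BBEZ)
  read 1, top B: go to q_2, push D → (q_2, 2101020121, DBEZ)
  read 2, top D: go to q_1, push ε → (q_1, 101020121, BEZ)
  read 1, top B: go to q_2, push BB → (q_2, 01020121, BBEZ)
  read 0, top B: go to q_0, push ε → (q_0, 1020121, BEZ)
  read 1, top B: go to q_2, push ε → (q_2, 020121, EZ)
No transition applies at (q_2, 020121, EZ); input not fully consumed.

Reject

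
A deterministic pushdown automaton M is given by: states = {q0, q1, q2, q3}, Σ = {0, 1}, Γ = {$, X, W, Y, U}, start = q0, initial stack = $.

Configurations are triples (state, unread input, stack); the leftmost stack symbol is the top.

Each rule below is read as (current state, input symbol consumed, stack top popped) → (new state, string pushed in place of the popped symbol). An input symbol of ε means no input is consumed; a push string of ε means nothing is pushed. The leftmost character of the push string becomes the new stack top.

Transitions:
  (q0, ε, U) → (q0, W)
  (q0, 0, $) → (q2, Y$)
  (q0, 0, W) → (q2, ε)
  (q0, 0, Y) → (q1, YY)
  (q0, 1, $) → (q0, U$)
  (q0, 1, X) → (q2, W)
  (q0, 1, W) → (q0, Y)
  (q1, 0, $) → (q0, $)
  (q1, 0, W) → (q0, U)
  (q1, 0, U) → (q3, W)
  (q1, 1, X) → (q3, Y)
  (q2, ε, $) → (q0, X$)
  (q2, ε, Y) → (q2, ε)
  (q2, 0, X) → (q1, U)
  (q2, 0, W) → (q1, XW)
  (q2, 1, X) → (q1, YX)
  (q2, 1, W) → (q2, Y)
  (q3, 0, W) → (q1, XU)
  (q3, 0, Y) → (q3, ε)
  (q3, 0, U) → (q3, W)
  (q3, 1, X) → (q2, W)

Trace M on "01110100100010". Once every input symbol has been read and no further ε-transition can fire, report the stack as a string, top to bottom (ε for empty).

U$

(q0, 01110100100010, $)
  read 0, top $: go to q2, push Y$ → (q2, 1110100100010, Y$)
  ε-move, top Y: go to q2, push ε → (q2, 1110100100010, $)
  ε-move, top $: go to q0, push X$ → (q0, 1110100100010, X$)
  read 1, top X: go to q2, push W → (q2, 110100100010, W$)
  read 1, top W: go to q2, push Y → (q2, 10100100010, Y$)
  ε-move, top Y: go to q2, push ε → (q2, 10100100010, $)
  ε-move, top $: go to q0, push X$ → (q0, 10100100010, X$)
  read 1, top X: go to q2, push W → (q2, 0100100010, W$)
  read 0, top W: go to q1, push XW → (q1, 100100010, XW$)
  read 1, top X: go to q3, push Y → (q3, 00100010, YW$)
  read 0, top Y: go to q3, push ε → (q3, 0100010, W$)
  read 0, top W: go to q1, push XU → (q1, 100010, XU$)
  read 1, top X: go to q3, push Y → (q3, 00010, YU$)
  read 0, top Y: go to q3, push ε → (q3, 0010, U$)
  read 0, top U: go to q3, push W → (q3, 010, W$)
  read 0, top W: go to q1, push XU → (q1, 10, XU$)
  read 1, top X: go to q3, push Y → (q3, 0, YU$)
  read 0, top Y: go to q3, push ε → (q3, ε, U$)
All input consumed in state q3 with stack U$.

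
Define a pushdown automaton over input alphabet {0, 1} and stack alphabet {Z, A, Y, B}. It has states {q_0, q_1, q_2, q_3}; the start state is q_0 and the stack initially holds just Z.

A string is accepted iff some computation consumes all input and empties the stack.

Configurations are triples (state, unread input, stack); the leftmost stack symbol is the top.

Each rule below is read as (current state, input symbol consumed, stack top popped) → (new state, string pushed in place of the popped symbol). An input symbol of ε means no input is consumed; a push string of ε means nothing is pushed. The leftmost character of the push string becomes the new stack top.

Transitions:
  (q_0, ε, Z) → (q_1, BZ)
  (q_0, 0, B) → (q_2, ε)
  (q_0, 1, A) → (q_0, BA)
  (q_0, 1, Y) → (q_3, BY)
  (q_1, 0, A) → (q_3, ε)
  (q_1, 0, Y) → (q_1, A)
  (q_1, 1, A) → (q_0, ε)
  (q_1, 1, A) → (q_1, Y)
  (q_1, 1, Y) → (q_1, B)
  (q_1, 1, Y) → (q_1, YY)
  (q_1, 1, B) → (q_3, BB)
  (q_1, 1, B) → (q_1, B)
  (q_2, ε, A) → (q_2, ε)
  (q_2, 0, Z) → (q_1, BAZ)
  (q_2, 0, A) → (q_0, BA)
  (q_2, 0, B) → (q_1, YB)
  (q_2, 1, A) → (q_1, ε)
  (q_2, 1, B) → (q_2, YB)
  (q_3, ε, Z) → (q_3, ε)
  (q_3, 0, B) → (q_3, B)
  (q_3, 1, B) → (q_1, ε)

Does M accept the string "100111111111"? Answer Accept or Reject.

No computation consumes all input and empties the stack.

Reject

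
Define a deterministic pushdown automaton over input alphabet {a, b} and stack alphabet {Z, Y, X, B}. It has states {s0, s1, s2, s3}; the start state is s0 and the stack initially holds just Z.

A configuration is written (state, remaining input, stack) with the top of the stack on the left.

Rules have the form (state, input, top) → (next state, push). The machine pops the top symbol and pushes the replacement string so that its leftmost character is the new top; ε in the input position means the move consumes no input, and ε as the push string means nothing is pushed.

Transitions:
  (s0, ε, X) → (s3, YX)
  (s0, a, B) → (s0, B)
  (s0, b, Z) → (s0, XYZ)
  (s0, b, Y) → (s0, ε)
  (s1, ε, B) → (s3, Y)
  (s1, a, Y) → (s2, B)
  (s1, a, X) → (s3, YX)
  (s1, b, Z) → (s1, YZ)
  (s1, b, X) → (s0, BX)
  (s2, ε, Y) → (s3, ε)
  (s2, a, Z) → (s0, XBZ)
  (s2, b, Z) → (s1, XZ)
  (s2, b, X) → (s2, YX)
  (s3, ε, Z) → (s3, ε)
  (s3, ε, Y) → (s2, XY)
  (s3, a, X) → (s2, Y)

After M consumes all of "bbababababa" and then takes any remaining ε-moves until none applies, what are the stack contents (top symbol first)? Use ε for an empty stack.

XYXYZ

(s0, bbababababa, Z) ⊢ (s0, bababababa, XYZ) ⊢ (s3, bababababa, YXYZ) ⊢ (s2, bababababa, XYXYZ) ⊢ (s2, ababababa, YXYXYZ) ⊢ (s3, ababababa, XYXYZ) ⊢ (s2, babababa, YYXYZ) ⊢ (s3, babababa, YXYZ) ⊢ (s2, babababa, XYXYZ) ⊢ (s2, abababa, YXYXYZ) ⊢ (s3, abababa, XYXYZ) ⊢ (s2, bababa, YYXYZ) ⊢ (s3, bababa, YXYZ) ⊢ (s2, bababa, XYXYZ) ⊢ (s2, ababa, YXYXYZ) ⊢ (s3, ababa, XYXYZ) ⊢ (s2, baba, YYXYZ) ⊢ (s3, baba, YXYZ) ⊢ (s2, baba, XYXYZ) ⊢ (s2, aba, YXYXYZ) ⊢ (s3, aba, XYXYZ) ⊢ (s2, ba, YYXYZ) ⊢ (s3, ba, YXYZ) ⊢ (s2, ba, XYXYZ) ⊢ (s2, a, YXYXYZ) ⊢ (s3, a, XYXYZ) ⊢ (s2, ε, YYXYZ) ⊢ (s3, ε, YXYZ) ⊢ (s2, ε, XYXYZ)
All input consumed in state s2 with stack XYXYZ.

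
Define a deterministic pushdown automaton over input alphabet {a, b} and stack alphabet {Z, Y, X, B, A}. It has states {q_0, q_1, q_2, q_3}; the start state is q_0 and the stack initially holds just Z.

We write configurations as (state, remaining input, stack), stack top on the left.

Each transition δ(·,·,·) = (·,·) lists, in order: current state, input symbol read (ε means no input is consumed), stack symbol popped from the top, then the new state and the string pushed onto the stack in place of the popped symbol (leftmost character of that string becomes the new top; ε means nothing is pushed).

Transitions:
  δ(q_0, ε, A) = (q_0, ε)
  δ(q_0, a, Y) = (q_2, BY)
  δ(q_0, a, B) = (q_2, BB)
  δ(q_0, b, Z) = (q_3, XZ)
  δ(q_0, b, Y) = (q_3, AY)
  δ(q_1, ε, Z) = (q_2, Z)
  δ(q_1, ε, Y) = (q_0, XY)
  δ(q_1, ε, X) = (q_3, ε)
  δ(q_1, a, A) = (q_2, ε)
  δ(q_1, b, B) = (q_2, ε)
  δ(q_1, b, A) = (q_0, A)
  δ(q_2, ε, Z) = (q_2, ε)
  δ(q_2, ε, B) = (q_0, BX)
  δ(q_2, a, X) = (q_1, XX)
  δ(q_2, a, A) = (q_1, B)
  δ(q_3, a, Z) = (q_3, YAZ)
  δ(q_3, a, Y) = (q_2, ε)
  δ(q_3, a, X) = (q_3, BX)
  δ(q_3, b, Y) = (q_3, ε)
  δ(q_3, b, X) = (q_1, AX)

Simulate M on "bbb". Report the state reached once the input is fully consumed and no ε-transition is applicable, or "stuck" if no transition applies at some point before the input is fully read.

(q_0, bbb, Z) ⊢ (q_3, bb, XZ) ⊢ (q_1, b, AXZ) ⊢ (q_0, ε, AXZ) ⊢ (q_0, ε, XZ)
All input consumed; M is in state q_0.

q_0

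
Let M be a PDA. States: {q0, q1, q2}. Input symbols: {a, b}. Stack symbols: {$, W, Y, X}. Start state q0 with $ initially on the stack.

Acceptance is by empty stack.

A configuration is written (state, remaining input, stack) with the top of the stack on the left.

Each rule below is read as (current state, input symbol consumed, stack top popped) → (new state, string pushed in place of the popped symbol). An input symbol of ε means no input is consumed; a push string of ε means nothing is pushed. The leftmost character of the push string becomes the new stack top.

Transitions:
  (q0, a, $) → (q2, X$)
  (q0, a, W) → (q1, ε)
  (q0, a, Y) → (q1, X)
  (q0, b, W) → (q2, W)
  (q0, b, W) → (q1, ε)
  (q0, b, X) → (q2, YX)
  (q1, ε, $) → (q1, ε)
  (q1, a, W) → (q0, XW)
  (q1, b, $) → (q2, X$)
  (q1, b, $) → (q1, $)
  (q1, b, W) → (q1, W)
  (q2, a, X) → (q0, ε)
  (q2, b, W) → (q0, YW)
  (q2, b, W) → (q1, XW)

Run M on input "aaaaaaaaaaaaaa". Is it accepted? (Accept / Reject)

Reject

No computation consumes all input and empties the stack.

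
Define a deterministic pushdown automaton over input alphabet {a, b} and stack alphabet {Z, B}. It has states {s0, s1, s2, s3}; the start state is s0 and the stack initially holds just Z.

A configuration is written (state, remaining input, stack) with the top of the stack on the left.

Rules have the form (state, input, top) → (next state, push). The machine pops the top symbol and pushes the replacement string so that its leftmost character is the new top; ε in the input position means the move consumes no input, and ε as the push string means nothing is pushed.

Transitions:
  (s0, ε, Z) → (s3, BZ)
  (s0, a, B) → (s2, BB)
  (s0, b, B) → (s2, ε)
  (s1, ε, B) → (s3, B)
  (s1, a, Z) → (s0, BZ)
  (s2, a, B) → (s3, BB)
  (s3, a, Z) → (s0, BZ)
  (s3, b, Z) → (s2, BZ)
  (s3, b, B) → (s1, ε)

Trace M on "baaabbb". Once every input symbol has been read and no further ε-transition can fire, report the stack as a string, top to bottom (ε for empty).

(s0, baaabbb, Z)
  ε-move, top Z: go to s3, push BZ → (s3, baaabbb, BZ)
  read b, top B: go to s1, push ε → (s1, aaabbb, Z)
  read a, top Z: go to s0, push BZ → (s0, aabbb, BZ)
  read a, top B: go to s2, push BB → (s2, abbb, BBZ)
  read a, top B: go to s3, push BB → (s3, bbb, BBBZ)
  read b, top B: go to s1, push ε → (s1, bb, BBZ)
  ε-move, top B: go to s3, push B → (s3, bb, BBZ)
  read b, top B: go to s1, push ε → (s1, b, BZ)
  ε-move, top B: go to s3, push B → (s3, b, BZ)
  read b, top B: go to s1, push ε → (s1, ε, Z)
All input consumed in state s1 with stack Z.

Z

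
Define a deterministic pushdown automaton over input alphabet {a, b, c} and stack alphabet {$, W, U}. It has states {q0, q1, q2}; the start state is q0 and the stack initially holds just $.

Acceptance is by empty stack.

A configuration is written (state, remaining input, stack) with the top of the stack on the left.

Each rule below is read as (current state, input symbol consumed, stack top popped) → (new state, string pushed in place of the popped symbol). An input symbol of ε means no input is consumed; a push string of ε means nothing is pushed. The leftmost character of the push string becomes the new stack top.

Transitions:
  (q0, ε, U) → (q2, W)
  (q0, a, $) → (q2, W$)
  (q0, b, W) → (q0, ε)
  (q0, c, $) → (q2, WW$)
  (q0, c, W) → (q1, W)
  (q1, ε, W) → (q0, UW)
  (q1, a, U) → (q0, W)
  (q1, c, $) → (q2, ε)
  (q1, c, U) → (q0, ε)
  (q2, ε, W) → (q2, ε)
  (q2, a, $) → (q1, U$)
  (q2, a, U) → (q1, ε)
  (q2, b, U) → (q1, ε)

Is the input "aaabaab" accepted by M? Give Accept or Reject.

(q0, aaabaab, $)
  read a, top $: go to q2, push W$ → (q2, aabaab, W$)
  ε-move, top W: go to q2, push ε → (q2, aabaab, $)
  read a, top $: go to q1, push U$ → (q1, abaab, U$)
  read a, top U: go to q0, push W → (q0, baab, W$)
  read b, top W: go to q0, push ε → (q0, aab, $)
  read a, top $: go to q2, push W$ → (q2, ab, W$)
  ε-move, top W: go to q2, push ε → (q2, ab, $)
  read a, top $: go to q1, push U$ → (q1, b, U$)
No transition applies at (q1, b, U$); input not fully consumed.

Reject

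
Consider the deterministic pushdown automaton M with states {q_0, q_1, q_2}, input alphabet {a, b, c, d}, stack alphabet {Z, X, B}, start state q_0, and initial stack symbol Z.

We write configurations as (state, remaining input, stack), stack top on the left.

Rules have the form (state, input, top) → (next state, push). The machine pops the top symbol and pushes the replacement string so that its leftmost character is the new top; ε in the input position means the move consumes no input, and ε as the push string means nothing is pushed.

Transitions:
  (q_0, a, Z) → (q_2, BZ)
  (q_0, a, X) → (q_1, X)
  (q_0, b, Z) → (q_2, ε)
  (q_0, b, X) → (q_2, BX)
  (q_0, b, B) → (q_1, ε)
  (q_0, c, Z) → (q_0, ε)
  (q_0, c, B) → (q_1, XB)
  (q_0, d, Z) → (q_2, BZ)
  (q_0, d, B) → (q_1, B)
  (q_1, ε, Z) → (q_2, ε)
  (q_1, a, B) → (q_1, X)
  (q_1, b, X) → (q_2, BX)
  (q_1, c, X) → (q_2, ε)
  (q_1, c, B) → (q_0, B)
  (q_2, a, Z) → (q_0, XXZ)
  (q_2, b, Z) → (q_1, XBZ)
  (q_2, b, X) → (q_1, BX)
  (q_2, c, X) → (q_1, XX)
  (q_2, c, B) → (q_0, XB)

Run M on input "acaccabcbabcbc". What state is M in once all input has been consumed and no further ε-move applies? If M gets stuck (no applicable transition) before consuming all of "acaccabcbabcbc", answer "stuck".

stuck

(q_0, acaccabcbabcbc, Z) ⊢ (q_2, caccabcbabcbc, BZ) ⊢ (q_0, accabcbabcbc, XBZ) ⊢ (q_1, ccabcbabcbc, XBZ) ⊢ (q_2, cabcbabcbc, BZ) ⊢ (q_0, abcbabcbc, XBZ) ⊢ (q_1, bcbabcbc, XBZ) ⊢ (q_2, cbabcbc, BXBZ) ⊢ (q_0, babcbc, XBXBZ) ⊢ (q_2, abcbc, BXBXBZ)
No transition for (q_2, a, top B); M blocks with input abcbc remaining.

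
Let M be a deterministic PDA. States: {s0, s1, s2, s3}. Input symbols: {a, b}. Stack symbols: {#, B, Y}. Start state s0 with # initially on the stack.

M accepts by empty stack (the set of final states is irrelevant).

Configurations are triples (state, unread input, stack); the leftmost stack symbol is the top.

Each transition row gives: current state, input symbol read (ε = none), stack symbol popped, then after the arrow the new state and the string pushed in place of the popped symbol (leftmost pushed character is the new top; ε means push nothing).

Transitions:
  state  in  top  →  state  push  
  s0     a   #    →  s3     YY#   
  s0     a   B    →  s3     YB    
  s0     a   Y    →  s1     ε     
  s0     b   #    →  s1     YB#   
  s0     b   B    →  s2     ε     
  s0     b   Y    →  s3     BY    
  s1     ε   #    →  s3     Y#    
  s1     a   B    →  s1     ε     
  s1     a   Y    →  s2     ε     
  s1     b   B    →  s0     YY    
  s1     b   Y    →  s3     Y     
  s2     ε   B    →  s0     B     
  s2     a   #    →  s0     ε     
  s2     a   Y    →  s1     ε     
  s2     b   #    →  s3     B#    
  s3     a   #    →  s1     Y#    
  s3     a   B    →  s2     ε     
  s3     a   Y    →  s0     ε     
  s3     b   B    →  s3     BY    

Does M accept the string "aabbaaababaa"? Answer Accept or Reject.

Accept

(s0, aabbaaababaa, #)
  read a, top #: go to s3, push YY# → (s3, abbaaababaa, YY#)
  read a, top Y: go to s0, push ε → (s0, bbaaababaa, Y#)
  read b, top Y: go to s3, push BY → (s3, baaababaa, BY#)
  read b, top B: go to s3, push BY → (s3, aaababaa, BYY#)
  read a, top B: go to s2, push ε → (s2, aababaa, YY#)
  read a, top Y: go to s1, push ε → (s1, ababaa, Y#)
  read a, top Y: go to s2, push ε → (s2, babaa, #)
  read b, top #: go to s3, push B# → (s3, abaa, B#)
  read a, top B: go to s2, push ε → (s2, baa, #)
  read b, top #: go to s3, push B# → (s3, aa, B#)
  read a, top B: go to s2, push ε → (s2, a, #)
  read a, top #: go to s0, push ε → (s0, ε, ε)
All input consumed and the stack is empty.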